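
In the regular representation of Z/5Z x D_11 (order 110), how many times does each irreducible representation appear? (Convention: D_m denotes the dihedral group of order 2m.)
Each irreducible V_i of dimension d_i appears with multiplicity d_i, i.e. rho_reg = (direct sum over all irreducibles V_i) d_i V_i. The irreducible dimensions for Z/5Z x D_11 are 1, 1, 1, 1, 1, 1, 1, 1, 1, 1, 2, 2, 2, 2, 2, 2, 2, 2, 2, 2, 2, 2, 2, 2, 2, 2, 2, 2, 2, 2, 2, 2, 2, 2, 2: 10 irreducibles of dimension 1, each with multiplicity 1; 25 irreducibles of dimension 2, each with multiplicity 2. Total dimension 10*1*1 + 25*2*2 = 110 = |G|.

Why: General theorem: in the regular representation of a finite group G, each irreducible appears with multiplicity equal to its dimension. Check: dim(rho_reg) = sum d_i^2 = 1 + 1 + 1 + 1 + 1 + 1 + 1 + 1 + 1 + 1 + 4 + 4 + 4 + 4 + 4 + 4 + 4 + 4 + 4 + 4 + 4 + 4 + 4 + 4 + 4 + 4 + 4 + 4 + 4 + 4 + 4 + 4 + 4 + 4 + 4 = 110 = |G|.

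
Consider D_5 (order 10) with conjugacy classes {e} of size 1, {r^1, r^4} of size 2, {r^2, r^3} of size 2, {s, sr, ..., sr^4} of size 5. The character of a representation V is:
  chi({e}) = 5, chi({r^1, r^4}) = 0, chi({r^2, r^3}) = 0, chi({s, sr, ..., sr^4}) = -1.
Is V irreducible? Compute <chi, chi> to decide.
Not irreducible (reducible): <chi, chi> = 3 > 1.

Details: <chi, chi> = (1/|G|) sum_C |C| * |chi(C)|^2 = (1/10)[1*|5|^2 + 2*|0|^2 + 2*|0|^2 + 5*|-1|^2]
  = (1/10)[(25) + (0) + (0) + (5)] = 30/10 = 3.
A character is irreducible iff <chi, chi> = 1, so this representation is reducible.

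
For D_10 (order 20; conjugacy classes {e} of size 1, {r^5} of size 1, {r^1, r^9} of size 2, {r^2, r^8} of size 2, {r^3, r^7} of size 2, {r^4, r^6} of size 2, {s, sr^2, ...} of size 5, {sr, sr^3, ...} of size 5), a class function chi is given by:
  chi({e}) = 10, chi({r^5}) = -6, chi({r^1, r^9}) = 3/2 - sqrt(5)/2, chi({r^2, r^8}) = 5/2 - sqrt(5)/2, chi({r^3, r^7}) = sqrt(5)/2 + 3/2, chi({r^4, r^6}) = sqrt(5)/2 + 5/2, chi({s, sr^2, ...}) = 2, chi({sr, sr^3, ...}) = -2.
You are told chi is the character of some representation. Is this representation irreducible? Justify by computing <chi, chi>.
Not irreducible (reducible): <chi, chi> = 11 > 1.

Explanation: <chi, chi> = (1/|G|) sum_C |C| * |chi(C)|^2 = (1/20)[1*|10|^2 + 1*|-6|^2 + 2*|3/2 - sqrt(5)/2|^2 + 2*|5/2 - sqrt(5)/2|^2 + 2*|sqrt(5)/2 + 3/2|^2 + 2*|sqrt(5)/2 + 5/2|^2 + 5*|2|^2 + 5*|-2|^2]
  = (1/20)[(100) + (36) + (7 - 3*sqrt(5)) + (15 - 5*sqrt(5)) + (3*sqrt(5) + 7) + (5*sqrt(5) + 15) + (20) + (20)] = 220/20 = 11.
A character is irreducible iff <chi, chi> = 1, so this representation is reducible.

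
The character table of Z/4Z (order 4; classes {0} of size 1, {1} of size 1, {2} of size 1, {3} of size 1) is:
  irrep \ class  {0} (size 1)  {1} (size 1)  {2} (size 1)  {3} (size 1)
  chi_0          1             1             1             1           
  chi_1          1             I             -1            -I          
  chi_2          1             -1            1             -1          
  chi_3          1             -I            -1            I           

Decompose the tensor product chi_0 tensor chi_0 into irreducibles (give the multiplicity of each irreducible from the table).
chi_0 tensor chi_0 = chi_0 (all other irreducibles have multiplicity 0).

Details: The character of a tensor product is the pointwise product (chi_0 * chi_0)(C) = chi_0(C) * chi_0(C):
  {0}: (1)*(1), {1}: (1)*(1), {2}: (1)*(1), {3}: (1)*(1)
so (chi_0 * chi_0) takes values
  {0} -> 1, {1} -> 1, {2} -> 1, {3} -> 1.
Now take the inner product of this character with each irreducible chi from the table, <chi_0*chi_0, chi> = (1/4) sum_C |C| (chi_0*chi_0)(C) conj(chi(C)):
  <chi_0*chi_0, chi_0> = (1/4)[1*(1)*conj(1) + 1*(1)*conj(1) + 1*(1)*conj(1) + 1*(1)*conj(1)]
      = (1/4)[(1) + (1) + (1) + (1)] = 4/4 = 1
  <chi_0*chi_0, chi_1> = (1/4)[1*(1)*conj(1) + 1*(1)*conj(I) + 1*(1)*conj(-1) + 1*(1)*conj(-I)]
      = (1/4)[(1) + (-I) + (-1) + (I)] = 0/4 = 0
  <chi_0*chi_0, chi_2> = (1/4)[1*(1)*conj(1) + 1*(1)*conj(-1) + 1*(1)*conj(1) + 1*(1)*conj(-1)]
      = (1/4)[(1) + (-1) + (1) + (-1)] = 0/4 = 0
  <chi_0*chi_0, chi_3> = (1/4)[1*(1)*conj(1) + 1*(1)*conj(-I) + 1*(1)*conj(-1) + 1*(1)*conj(I)]
      = (1/4)[(1) + (I) + (-1) + (-I)] = 0/4 = 0
(Exp terms are combined using exp(i*s)*conj(exp(i*t)) = exp(i*(s-t)), and sums of them are collapsed using the identity that for every m > 1 the m distinct m-th roots of unity sum to 0, e.g. 1 + exp(2*I*pi/3) + exp(-2*I*pi/3) = 0.)
Hence the multiplicities are chi_0: 1. Dimension check: dim(chi_0)*dim(chi_0) = 1*1 = 1 and sum (mult * dim) = 1*1 = 1.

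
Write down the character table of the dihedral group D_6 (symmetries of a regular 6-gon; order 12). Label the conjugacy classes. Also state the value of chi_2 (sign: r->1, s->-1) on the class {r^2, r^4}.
Conjugacy classes: {e} of size 1, {r^3} of size 1, {r^1, r^5} of size 2, {r^2, r^4} of size 2, {s, sr^2, ...} of size 3, {sr, sr^3, ...} of size 3.
Character table:
  irrep \ class              {e} (size 1)  {r^3} (size 1)  {r^1, r^5} (size 2)  {r^2, r^4} (size 2)  {s, sr^2, ...} (size 3)  {sr, sr^3, ...} (size 3)
  chi_1 (triv)               1             1               1                    1                    1                        1                       
  chi_2 (sign: r->1, s->-1)  1             1               1                    1                    -1                       -1                      
  chi_3 (r->-1, s->1)        1             -1              -1                   1                    1                        -1                      
  chi_4 (r->-1, s->-1)       1             -1              -1                   1                    -1                       1                       
  chi_5 (2d, j=1)            2             -2              1                    -1                   0                        0                       
  chi_6 (2d, j=2)            2             2               -1                   -1                   0                        0                       

Spot check: chi_2 (sign: r->1, s->-1) on {r^2, r^4} = 1.

Why: D_6 has order 2*6 = 12 with 6 conjugacy classes, hence 6 irreducibles. Sum of squared dims 1 + 1 + 1 + 1 + 4 + 4 = 12 = |G|. Linear characters come from the abelianisation; the 2-dimensional irreps have character r^k -> 2*cos(2*pi*j*k/6), reflections -> 0.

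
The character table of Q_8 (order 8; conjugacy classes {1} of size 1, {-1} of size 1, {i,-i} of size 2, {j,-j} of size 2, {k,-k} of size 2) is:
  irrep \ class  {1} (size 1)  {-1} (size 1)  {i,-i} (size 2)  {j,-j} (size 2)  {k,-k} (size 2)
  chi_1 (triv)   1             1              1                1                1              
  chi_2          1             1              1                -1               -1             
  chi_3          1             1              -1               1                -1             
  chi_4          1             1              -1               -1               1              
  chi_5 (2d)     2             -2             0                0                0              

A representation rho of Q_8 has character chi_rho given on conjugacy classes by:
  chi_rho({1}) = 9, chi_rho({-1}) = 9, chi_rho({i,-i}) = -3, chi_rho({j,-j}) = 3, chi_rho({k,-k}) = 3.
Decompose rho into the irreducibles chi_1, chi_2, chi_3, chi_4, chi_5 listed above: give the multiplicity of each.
Multiplicities: chi_1: 3, chi_2: 0, chi_3: 3, chi_4: 3, chi_5: 0.

Proof sketch: Use <chi_rho, chi> = (1/|G|) sum_C |C| * chi_rho(C) * conj(chi(C)) with |G| = 8 for each irreducible chi in the table:
  <chi_rho, chi_1> = (1/8)[1*(9)*conj(1) + 1*(9)*conj(1) + 2*(-3)*conj(1) + 2*(3)*conj(1) + 2*(3)*conj(1)]
      = (1/8)[(9) + (9) + (-6) + (6) + (6)] = 24/8 = 3
  <chi_rho, chi_2> = (1/8)[1*(9)*conj(1) + 1*(9)*conj(1) + 2*(-3)*conj(1) + 2*(3)*conj(-1) + 2*(3)*conj(-1)]
      = (1/8)[(9) + (9) + (-6) + (-6) + (-6)] = 0/8 = 0
  <chi_rho, chi_3> = (1/8)[1*(9)*conj(1) + 1*(9)*conj(1) + 2*(-3)*conj(-1) + 2*(3)*conj(1) + 2*(3)*conj(-1)]
      = (1/8)[(9) + (9) + (6) + (6) + (-6)] = 24/8 = 3
  <chi_rho, chi_4> = (1/8)[1*(9)*conj(1) + 1*(9)*conj(1) + 2*(-3)*conj(-1) + 2*(3)*conj(-1) + 2*(3)*conj(1)]
      = (1/8)[(9) + (9) + (6) + (-6) + (6)] = 24/8 = 3
  <chi_rho, chi_5> = (1/8)[1*(9)*conj(2) + 1*(9)*conj(-2) + 2*(-3)*conj(0) + 2*(3)*conj(0) + 2*(3)*conj(0)]
      = (1/8)[(18) + (-18) + (0) + (0) + (0)] = 0/8 = 0
Dimension check: dim(rho) = sum (mult * dim) = 3*1 + 0*1 + 3*1 + 3*1 + 0*2 = 9 = chi_rho(e) = 9.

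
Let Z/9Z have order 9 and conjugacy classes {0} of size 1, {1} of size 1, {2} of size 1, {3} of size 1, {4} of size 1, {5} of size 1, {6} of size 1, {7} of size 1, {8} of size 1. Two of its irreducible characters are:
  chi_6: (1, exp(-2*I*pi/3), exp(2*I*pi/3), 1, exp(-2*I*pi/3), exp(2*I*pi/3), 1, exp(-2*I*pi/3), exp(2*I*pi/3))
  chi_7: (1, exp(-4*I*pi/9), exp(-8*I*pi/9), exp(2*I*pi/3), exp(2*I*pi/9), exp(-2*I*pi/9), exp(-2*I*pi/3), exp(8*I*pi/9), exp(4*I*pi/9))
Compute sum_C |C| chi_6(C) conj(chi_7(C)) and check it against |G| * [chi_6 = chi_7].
Sum = 0; so <chi_6, chi_7> = 0 (distinct irreducibles are orthogonal).

Details: Compute term by term over conjugacy classes (|C| * chi_6(C) * conj(chi_7(C))):
  1*(1)*conj(1) + 1*(exp(-2*I*pi/3))*conj(exp(-4*I*pi/9)) + 1*(exp(2*I*pi/3))*conj(exp(-8*I*pi/9)) + 1*(1)*conj(exp(2*I*pi/3)) + 1*(exp(-2*I*pi/3))*conj(exp(2*I*pi/9)) + 1*(exp(2*I*pi/3))*conj(exp(-2*I*pi/9)) + 1*(1)*conj(exp(-2*I*pi/3)) + 1*(exp(-2*I*pi/3))*conj(exp(8*I*pi/9)) + 1*(exp(2*I*pi/3))*conj(exp(4*I*pi/9))
  = (1) + (exp(-2*I*pi/9)) + (exp(-4*I*pi/9)) + (exp(-2*I*pi/3)) + (exp(-8*I*pi/9)) + (exp(8*I*pi/9)) + (exp(2*I*pi/3)) + (exp(4*I*pi/9)) + (exp(2*I*pi/9))
  = 0.
(Exp terms are combined using exp(i*s)*conj(exp(i*t)) = exp(i*(s-t)), and sums of them are collapsed using the identity that for every m > 1 the m distinct m-th roots of unity sum to 0, e.g. 1 + exp(2*I*pi/3) + exp(-2*I*pi/3) = 0.)
Dividing by |G| = 9 gives 0/9 = 0, matching the row-orthogonality relation <chi_6, chi_7> = [chi_6 = chi_7].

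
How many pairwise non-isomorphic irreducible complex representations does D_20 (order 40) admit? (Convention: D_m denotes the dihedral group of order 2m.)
13

Details: The number of irreducible complex representations of a finite group equals its number of conjugacy classes. D_20 has 13 conjugacy classes (n/2 + 3 for n even), so D_20 (order 40) has exactly 13 irreducible complex representations.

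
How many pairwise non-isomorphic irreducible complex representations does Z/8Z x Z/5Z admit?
40

Why: The number of irreducible complex representations of a finite group equals its number of conjugacy classes. Z/8Z x Z/5Z is abelian of order 40, so every element is its own conjugacy class: 40 classes, so Z/8Z x Z/5Z (order 40) has exactly 40 irreducible complex representations.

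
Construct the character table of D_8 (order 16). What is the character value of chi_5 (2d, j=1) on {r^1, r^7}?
Conjugacy classes: {e} of size 1, {r^4} of size 1, {r^1, r^7} of size 2, {r^2, r^6} of size 2, {r^3, r^5} of size 2, {s, sr^2, ...} of size 4, {sr, sr^3, ...} of size 4.
Character table:
  irrep \ class              {e} (size 1)  {r^4} (size 1)  {r^1, r^7} (size 2)  {r^2, r^6} (size 2)  {r^3, r^5} (size 2)  {s, sr^2, ...} (size 4)  {sr, sr^3, ...} (size 4)
  chi_1 (triv)               1             1               1                    1                    1                    1                        1                       
  chi_2 (sign: r->1, s->-1)  1             1               1                    1                    1                    -1                       -1                      
  chi_3 (r->-1, s->1)        1             1               -1                   1                    -1                   1                        -1                      
  chi_4 (r->-1, s->-1)       1             1               -1                   1                    -1                   -1                       1                       
  chi_5 (2d, j=1)            2             -2              sqrt(2)              0                    -sqrt(2)             0                        0                       
  chi_6 (2d, j=2)            2             2               0                    -2                   0                    0                        0                       
  chi_7 (2d, j=3)            2             -2              -sqrt(2)             0                    sqrt(2)              0                        0                       

Spot check: chi_5 (2d, j=1) on {r^1, r^7} = sqrt(2).

Justification: D_8 has order 2*8 = 16 with 7 conjugacy classes, hence 7 irreducibles. Sum of squared dims 1 + 1 + 1 + 1 + 4 + 4 + 4 = 16 = |G|. Linear characters come from the abelianisation; the 2-dimensional irreps have character r^k -> 2*cos(2*pi*j*k/8), reflections -> 0.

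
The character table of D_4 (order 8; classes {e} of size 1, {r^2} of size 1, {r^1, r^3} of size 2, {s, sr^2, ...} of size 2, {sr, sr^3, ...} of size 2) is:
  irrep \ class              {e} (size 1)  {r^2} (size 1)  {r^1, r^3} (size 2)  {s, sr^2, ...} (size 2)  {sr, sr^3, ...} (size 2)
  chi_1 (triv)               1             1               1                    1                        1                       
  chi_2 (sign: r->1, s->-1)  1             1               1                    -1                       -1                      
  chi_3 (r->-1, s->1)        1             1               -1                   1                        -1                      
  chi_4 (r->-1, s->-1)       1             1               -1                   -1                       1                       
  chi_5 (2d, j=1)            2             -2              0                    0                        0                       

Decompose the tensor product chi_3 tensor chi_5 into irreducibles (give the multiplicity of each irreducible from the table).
chi_3 tensor chi_5 = chi_5 (all other irreducibles have multiplicity 0).

The character of a tensor product is the pointwise product (chi_3 * chi_5)(C) = chi_3(C) * chi_5(C):
  {e}: (1)*(2), {r^2}: (1)*(-2), {r^1, r^3}: (-1)*(0), {s, sr^2, ...}: (1)*(0), {sr, sr^3, ...}: (-1)*(0)
so (chi_3 * chi_5) takes values
  {e} -> 2, {r^2} -> -2, {r^1, r^3} -> 0, {s, sr^2, ...} -> 0, {sr, sr^3, ...} -> 0.
Now take the inner product of this character with each irreducible chi from the table, <chi_3*chi_5, chi> = (1/8) sum_C |C| (chi_3*chi_5)(C) conj(chi(C)):
  <chi_3*chi_5, chi_1> = (1/8)[1*(2)*conj(1) + 1*(-2)*conj(1) + 2*(0)*conj(1) + 2*(0)*conj(1) + 2*(0)*conj(1)]
      = (1/8)[(2) + (-2) + (0) + (0) + (0)] = 0/8 = 0
  <chi_3*chi_5, chi_2> = (1/8)[1*(2)*conj(1) + 1*(-2)*conj(1) + 2*(0)*conj(1) + 2*(0)*conj(-1) + 2*(0)*conj(-1)]
      = (1/8)[(2) + (-2) + (0) + (0) + (0)] = 0/8 = 0
  <chi_3*chi_5, chi_3> = (1/8)[1*(2)*conj(1) + 1*(-2)*conj(1) + 2*(0)*conj(-1) + 2*(0)*conj(1) + 2*(0)*conj(-1)]
      = (1/8)[(2) + (-2) + (0) + (0) + (0)] = 0/8 = 0
  <chi_3*chi_5, chi_4> = (1/8)[1*(2)*conj(1) + 1*(-2)*conj(1) + 2*(0)*conj(-1) + 2*(0)*conj(-1) + 2*(0)*conj(1)]
      = (1/8)[(2) + (-2) + (0) + (0) + (0)] = 0/8 = 0
  <chi_3*chi_5, chi_5> = (1/8)[1*(2)*conj(2) + 1*(-2)*conj(-2) + 2*(0)*conj(0) + 2*(0)*conj(0) + 2*(0)*conj(0)]
      = (1/8)[(4) + (4) + (0) + (0) + (0)] = 8/8 = 1
Hence the multiplicities are chi_5: 1. Dimension check: dim(chi_3)*dim(chi_5) = 1*2 = 2 and sum (mult * dim) = 1*2 = 2.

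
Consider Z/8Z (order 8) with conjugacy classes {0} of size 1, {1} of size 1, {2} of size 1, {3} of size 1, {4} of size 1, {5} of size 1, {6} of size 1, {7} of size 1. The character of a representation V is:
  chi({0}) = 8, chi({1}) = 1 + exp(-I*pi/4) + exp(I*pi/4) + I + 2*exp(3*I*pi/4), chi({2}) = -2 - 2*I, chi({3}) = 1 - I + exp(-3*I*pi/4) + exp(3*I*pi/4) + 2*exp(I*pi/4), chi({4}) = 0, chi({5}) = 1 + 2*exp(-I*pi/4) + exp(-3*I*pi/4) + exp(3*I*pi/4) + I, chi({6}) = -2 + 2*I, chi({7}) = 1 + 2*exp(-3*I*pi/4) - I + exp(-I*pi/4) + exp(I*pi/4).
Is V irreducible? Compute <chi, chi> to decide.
Not irreducible (reducible): <chi, chi> = 12 > 1.

Details: <chi, chi> = (1/|G|) sum_C |C| * |chi(C)|^2 = (1/8)[1*|8|^2 + 1*|1 + exp(-I*pi/4) + exp(I*pi/4) + I + 2*exp(3*I*pi/4)|^2 + 1*|-2 - 2*I|^2 + 1*|1 - I + exp(-3*I*pi/4) + exp(3*I*pi/4) + 2*exp(I*pi/4)|^2 + 1*|0|^2 + 1*|1 + 2*exp(-I*pi/4) + exp(-3*I*pi/4) + exp(3*I*pi/4) + I|^2 + 1*|-2 + 2*I|^2 + 1*|1 + 2*exp(-3*I*pi/4) - I + exp(-I*pi/4) + exp(I*pi/4)|^2]
  = (1/8)[(64) + (4 + 4*exp(-I*pi/4) + 2*exp(3*I*pi/4) + 2*exp(I*pi/4)) + (8) + (4 + 2*exp(-3*I*pi/4) + 2*exp(-I*pi/4) + 4*exp(3*I*pi/4)) + (0) + (4 + 2*exp(-3*I*pi/4) + 2*exp(-I*pi/4) + 4*exp(3*I*pi/4)) + (8) + (4 + 4*exp(-I*pi/4) + 2*exp(3*I*pi/4) + 2*exp(I*pi/4))] = 96/8 = 12.
(Exp terms are combined using exp(i*s)*conj(exp(i*t)) = exp(i*(s-t)), and sums of them are collapsed using the identity that for every m > 1 the m distinct m-th roots of unity sum to 0, e.g. 1 + exp(2*I*pi/3) + exp(-2*I*pi/3) = 0.)
A character is irreducible iff <chi, chi> = 1, so this representation is reducible.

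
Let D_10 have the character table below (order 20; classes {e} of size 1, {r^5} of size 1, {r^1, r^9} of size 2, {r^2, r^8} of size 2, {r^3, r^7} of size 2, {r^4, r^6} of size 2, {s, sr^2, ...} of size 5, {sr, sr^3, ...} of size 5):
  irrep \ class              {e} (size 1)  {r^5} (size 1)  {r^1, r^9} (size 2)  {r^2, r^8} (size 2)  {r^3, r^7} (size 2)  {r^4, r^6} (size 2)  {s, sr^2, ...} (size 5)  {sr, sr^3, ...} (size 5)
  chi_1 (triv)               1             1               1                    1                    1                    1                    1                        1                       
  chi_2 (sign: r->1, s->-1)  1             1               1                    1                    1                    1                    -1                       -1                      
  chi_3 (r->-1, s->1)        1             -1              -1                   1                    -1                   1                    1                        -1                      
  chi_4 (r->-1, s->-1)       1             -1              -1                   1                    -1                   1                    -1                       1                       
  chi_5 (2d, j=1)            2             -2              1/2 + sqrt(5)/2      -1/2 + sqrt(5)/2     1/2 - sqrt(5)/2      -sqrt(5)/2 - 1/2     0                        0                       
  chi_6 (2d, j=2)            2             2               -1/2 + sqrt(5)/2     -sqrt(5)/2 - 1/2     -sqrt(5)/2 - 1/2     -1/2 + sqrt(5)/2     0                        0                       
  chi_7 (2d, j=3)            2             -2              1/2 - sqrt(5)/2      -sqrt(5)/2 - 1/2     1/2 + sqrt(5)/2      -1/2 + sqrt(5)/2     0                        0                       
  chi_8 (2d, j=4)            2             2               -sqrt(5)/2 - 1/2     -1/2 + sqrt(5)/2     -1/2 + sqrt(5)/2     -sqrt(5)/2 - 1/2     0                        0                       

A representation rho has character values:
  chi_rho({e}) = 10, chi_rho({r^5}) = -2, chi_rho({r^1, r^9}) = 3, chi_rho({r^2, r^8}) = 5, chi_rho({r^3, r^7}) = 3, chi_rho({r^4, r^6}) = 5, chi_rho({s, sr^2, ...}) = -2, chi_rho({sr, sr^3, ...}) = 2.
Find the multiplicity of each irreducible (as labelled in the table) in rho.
Multiplicities: chi_1: 2, chi_2: 2, chi_3: 0, chi_4: 2, chi_5: 1, chi_6: 0, chi_7: 1, chi_8: 0.

Use <chi_rho, chi> = (1/|G|) sum_C |C| * chi_rho(C) * conj(chi(C)) with |G| = 20 for each irreducible chi in the table:
  <chi_rho, chi_1> = (1/20)[1*(10)*conj(1) + 1*(-2)*conj(1) + 2*(3)*conj(1) + 2*(5)*conj(1) + 2*(3)*conj(1) + 2*(5)*conj(1) + 5*(-2)*conj(1) + 5*(2)*conj(1)]
      = (1/20)[(10) + (-2) + (6) + (10) + (6) + (10) + (-10) + (10)] = 40/20 = 2
  <chi_rho, chi_2> = (1/20)[1*(10)*conj(1) + 1*(-2)*conj(1) + 2*(3)*conj(1) + 2*(5)*conj(1) + 2*(3)*conj(1) + 2*(5)*conj(1) + 5*(-2)*conj(-1) + 5*(2)*conj(-1)]
      = (1/20)[(10) + (-2) + (6) + (10) + (6) + (10) + (10) + (-10)] = 40/20 = 2
  <chi_rho, chi_3> = (1/20)[1*(10)*conj(1) + 1*(-2)*conj(-1) + 2*(3)*conj(-1) + 2*(5)*conj(1) + 2*(3)*conj(-1) + 2*(5)*conj(1) + 5*(-2)*conj(1) + 5*(2)*conj(-1)]
      = (1/20)[(10) + (2) + (-6) + (10) + (-6) + (10) + (-10) + (-10)] = 0/20 = 0
  <chi_rho, chi_4> = (1/20)[1*(10)*conj(1) + 1*(-2)*conj(-1) + 2*(3)*conj(-1) + 2*(5)*conj(1) + 2*(3)*conj(-1) + 2*(5)*conj(1) + 5*(-2)*conj(-1) + 5*(2)*conj(1)]
      = (1/20)[(10) + (2) + (-6) + (10) + (-6) + (10) + (10) + (10)] = 40/20 = 2
  <chi_rho, chi_5> = (1/20)[1*(10)*conj(2) + 1*(-2)*conj(-2) + 2*(3)*conj(1/2 + sqrt(5)/2) + 2*(5)*conj(-1/2 + sqrt(5)/2) + 2*(3)*conj(1/2 - sqrt(5)/2) + 2*(5)*conj(-sqrt(5)/2 - 1/2) + 5*(-2)*conj(0) + 5*(2)*conj(0)]
      = (1/20)[(20) + (4) + (3 + 3*sqrt(5)) + (-5 + 5*sqrt(5)) + (3 - 3*sqrt(5)) + (-5*sqrt(5) - 5) + (0) + (0)] = 20/20 = 1
  <chi_rho, chi_6> = (1/20)[1*(10)*conj(2) + 1*(-2)*conj(2) + 2*(3)*conj(-1/2 + sqrt(5)/2) + 2*(5)*conj(-sqrt(5)/2 - 1/2) + 2*(3)*conj(-sqrt(5)/2 - 1/2) + 2*(5)*conj(-1/2 + sqrt(5)/2) + 5*(-2)*conj(0) + 5*(2)*conj(0)]
      = (1/20)[(20) + (-4) + (-3 + 3*sqrt(5)) + (-5*sqrt(5) - 5) + (-3*sqrt(5) - 3) + (-5 + 5*sqrt(5)) + (0) + (0)] = 0/20 = 0
  <chi_rho, chi_7> = (1/20)[1*(10)*conj(2) + 1*(-2)*conj(-2) + 2*(3)*conj(1/2 - sqrt(5)/2) + 2*(5)*conj(-sqrt(5)/2 - 1/2) + 2*(3)*conj(1/2 + sqrt(5)/2) + 2*(5)*conj(-1/2 + sqrt(5)/2) + 5*(-2)*conj(0) + 5*(2)*conj(0)]
      = (1/20)[(20) + (4) + (3 - 3*sqrt(5)) + (-5*sqrt(5) - 5) + (3 + 3*sqrt(5)) + (-5 + 5*sqrt(5)) + (0) + (0)] = 20/20 = 1
  <chi_rho, chi_8> = (1/20)[1*(10)*conj(2) + 1*(-2)*conj(2) + 2*(3)*conj(-sqrt(5)/2 - 1/2) + 2*(5)*conj(-1/2 + sqrt(5)/2) + 2*(3)*conj(-1/2 + sqrt(5)/2) + 2*(5)*conj(-sqrt(5)/2 - 1/2) + 5*(-2)*conj(0) + 5*(2)*conj(0)]
      = (1/20)[(20) + (-4) + (-3*sqrt(5) - 3) + (-5 + 5*sqrt(5)) + (-3 + 3*sqrt(5)) + (-5*sqrt(5) - 5) + (0) + (0)] = 0/20 = 0
Dimension check: dim(rho) = sum (mult * dim) = 2*1 + 2*1 + 0*1 + 2*1 + 1*2 + 0*2 + 1*2 + 0*2 = 10 = chi_rho(e) = 10.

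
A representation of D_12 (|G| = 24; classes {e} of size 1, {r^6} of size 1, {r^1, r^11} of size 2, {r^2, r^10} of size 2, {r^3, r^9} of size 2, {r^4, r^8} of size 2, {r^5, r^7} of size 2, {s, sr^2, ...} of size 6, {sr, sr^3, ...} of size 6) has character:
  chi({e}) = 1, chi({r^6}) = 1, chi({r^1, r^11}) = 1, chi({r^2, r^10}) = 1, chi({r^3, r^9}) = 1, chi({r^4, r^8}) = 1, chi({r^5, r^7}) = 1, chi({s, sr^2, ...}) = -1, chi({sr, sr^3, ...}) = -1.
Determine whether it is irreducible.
Irreducible: <chi, chi> = 1.

Working: <chi, chi> = (1/|G|) sum_C |C| * |chi(C)|^2 = (1/24)[1*|1|^2 + 1*|1|^2 + 2*|1|^2 + 2*|1|^2 + 2*|1|^2 + 2*|1|^2 + 2*|1|^2 + 6*|-1|^2 + 6*|-1|^2]
  = (1/24)[(1) + (1) + (2) + (2) + (2) + (2) + (2) + (6) + (6)] = 24/24 = 1.
A character is irreducible iff <chi, chi> = 1, so this representation is irreducible.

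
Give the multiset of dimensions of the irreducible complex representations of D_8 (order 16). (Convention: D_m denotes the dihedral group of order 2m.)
Dimensions: 1, 1, 1, 1, 2, 2, 2

Proof sketch: There are 7 irreducibles (= number of conjugacy classes). Their dimensions d_i satisfy sum d_i^2 = |G| = 16: 1 + 1 + 1 + 1 + 4 + 4 + 4 = 16.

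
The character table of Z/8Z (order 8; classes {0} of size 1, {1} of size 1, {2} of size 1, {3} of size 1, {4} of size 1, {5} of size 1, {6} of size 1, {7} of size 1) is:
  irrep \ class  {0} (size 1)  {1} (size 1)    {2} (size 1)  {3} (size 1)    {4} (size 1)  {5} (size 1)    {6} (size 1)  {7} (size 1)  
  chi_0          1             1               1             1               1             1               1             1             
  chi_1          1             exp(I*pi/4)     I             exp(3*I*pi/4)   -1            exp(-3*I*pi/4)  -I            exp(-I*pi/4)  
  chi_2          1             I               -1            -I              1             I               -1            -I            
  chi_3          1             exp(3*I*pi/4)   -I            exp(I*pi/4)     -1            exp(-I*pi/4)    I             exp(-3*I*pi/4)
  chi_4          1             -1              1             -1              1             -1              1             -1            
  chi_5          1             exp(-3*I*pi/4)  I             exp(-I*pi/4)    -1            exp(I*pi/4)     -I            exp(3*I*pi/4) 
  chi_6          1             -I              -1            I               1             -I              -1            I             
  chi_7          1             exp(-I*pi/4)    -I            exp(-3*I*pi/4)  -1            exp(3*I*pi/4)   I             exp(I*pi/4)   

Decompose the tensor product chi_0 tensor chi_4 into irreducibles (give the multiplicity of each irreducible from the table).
chi_0 tensor chi_4 = chi_4 (all other irreducibles have multiplicity 0).

Reasoning: The character of a tensor product is the pointwise product (chi_0 * chi_4)(C) = chi_0(C) * chi_4(C):
  {0}: (1)*(1), {1}: (1)*(-1), {2}: (1)*(1), {3}: (1)*(-1), {4}: (1)*(1), {5}: (1)*(-1), {6}: (1)*(1), {7}: (1)*(-1)
so (chi_0 * chi_4) takes values
  {0} -> 1, {1} -> -1, {2} -> 1, {3} -> -1, {4} -> 1, {5} -> -1, {6} -> 1, {7} -> -1.
Now take the inner product of this character with each irreducible chi from the table, <chi_0*chi_4, chi> = (1/8) sum_C |C| (chi_0*chi_4)(C) conj(chi(C)):
  <chi_0*chi_4, chi_0> = (1/8)[1*(1)*conj(1) + 1*(-1)*conj(1) + 1*(1)*conj(1) + 1*(-1)*conj(1) + 1*(1)*conj(1) + 1*(-1)*conj(1) + 1*(1)*conj(1) + 1*(-1)*conj(1)]
      = (1/8)[(1) + (-1) + (1) + (-1) + (1) + (-1) + (1) + (-1)] = 0/8 = 0
  <chi_0*chi_4, chi_1> = (1/8)[1*(1)*conj(1) + 1*(-1)*conj(exp(I*pi/4)) + 1*(1)*conj(I) + 1*(-1)*conj(exp(3*I*pi/4)) + 1*(1)*conj(-1) + 1*(-1)*conj(exp(-3*I*pi/4)) + 1*(1)*conj(-I) + 1*(-1)*conj(exp(-I*pi/4))]
      = (1/8)[(1) + (-exp(-I*pi/4)) + (-I) + (-exp(-3*I*pi/4)) + (-1) + (-exp(3*I*pi/4)) + (I) + (-exp(I*pi/4))] = 0/8 = 0
  <chi_0*chi_4, chi_2> = (1/8)[1*(1)*conj(1) + 1*(-1)*conj(I) + 1*(1)*conj(-1) + 1*(-1)*conj(-I) + 1*(1)*conj(1) + 1*(-1)*conj(I) + 1*(1)*conj(-1) + 1*(-1)*conj(-I)]
      = (1/8)[(1) + (I) + (-1) + (-I) + (1) + (I) + (-1) + (-I)] = 0/8 = 0
  <chi_0*chi_4, chi_3> = (1/8)[1*(1)*conj(1) + 1*(-1)*conj(exp(3*I*pi/4)) + 1*(1)*conj(-I) + 1*(-1)*conj(exp(I*pi/4)) + 1*(1)*conj(-1) + 1*(-1)*conj(exp(-I*pi/4)) + 1*(1)*conj(I) + 1*(-1)*conj(exp(-3*I*pi/4))]
      = (1/8)[(1) + (-exp(-3*I*pi/4)) + (I) + (-exp(-I*pi/4)) + (-1) + (-exp(I*pi/4)) + (-I) + (-exp(3*I*pi/4))] = 0/8 = 0
  <chi_0*chi_4, chi_4> = (1/8)[1*(1)*conj(1) + 1*(-1)*conj(-1) + 1*(1)*conj(1) + 1*(-1)*conj(-1) + 1*(1)*conj(1) + 1*(-1)*conj(-1) + 1*(1)*conj(1) + 1*(-1)*conj(-1)]
      = (1/8)[(1) + (1) + (1) + (1) + (1) + (1) + (1) + (1)] = 8/8 = 1
  <chi_0*chi_4, chi_5> = (1/8)[1*(1)*conj(1) + 1*(-1)*conj(exp(-3*I*pi/4)) + 1*(1)*conj(I) + 1*(-1)*conj(exp(-I*pi/4)) + 1*(1)*conj(-1) + 1*(-1)*conj(exp(I*pi/4)) + 1*(1)*conj(-I) + 1*(-1)*conj(exp(3*I*pi/4))]
      = (1/8)[(1) + (-exp(3*I*pi/4)) + (-I) + (-exp(I*pi/4)) + (-1) + (-exp(-I*pi/4)) + (I) + (-exp(-3*I*pi/4))] = 0/8 = 0
  <chi_0*chi_4, chi_6> = (1/8)[1*(1)*conj(1) + 1*(-1)*conj(-I) + 1*(1)*conj(-1) + 1*(-1)*conj(I) + 1*(1)*conj(1) + 1*(-1)*conj(-I) + 1*(1)*conj(-1) + 1*(-1)*conj(I)]
      = (1/8)[(1) + (-I) + (-1) + (I) + (1) + (-I) + (-1) + (I)] = 0/8 = 0
  <chi_0*chi_4, chi_7> = (1/8)[1*(1)*conj(1) + 1*(-1)*conj(exp(-I*pi/4)) + 1*(1)*conj(-I) + 1*(-1)*conj(exp(-3*I*pi/4)) + 1*(1)*conj(-1) + 1*(-1)*conj(exp(3*I*pi/4)) + 1*(1)*conj(I) + 1*(-1)*conj(exp(I*pi/4))]
      = (1/8)[(1) + (-exp(I*pi/4)) + (I) + (-exp(3*I*pi/4)) + (-1) + (-exp(-3*I*pi/4)) + (-I) + (-exp(-I*pi/4))] = 0/8 = 0
(Exp terms are combined using exp(i*s)*conj(exp(i*t)) = exp(i*(s-t)), and sums of them are collapsed using the identity that for every m > 1 the m distinct m-th roots of unity sum to 0, e.g. 1 + exp(2*I*pi/3) + exp(-2*I*pi/3) = 0.)
Hence the multiplicities are chi_4: 1. Dimension check: dim(chi_0)*dim(chi_4) = 1*1 = 1 and sum (mult * dim) = 1*1 = 1.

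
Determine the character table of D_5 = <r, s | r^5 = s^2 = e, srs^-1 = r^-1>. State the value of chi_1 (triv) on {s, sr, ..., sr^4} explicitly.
Conjugacy classes: {e} of size 1, {r^1, r^4} of size 2, {r^2, r^3} of size 2, {s, sr, ..., sr^4} of size 5.
Character table:
  irrep \ class              {e} (size 1)  {r^1, r^4} (size 2)  {r^2, r^3} (size 2)  {s, sr, ..., sr^4} (size 5)
  chi_1 (triv)               1             1                    1                    1                          
  chi_2 (sign: r->1, s->-1)  1             1                    1                    -1                         
  chi_3 (2d, j=1)            2             -1/2 + sqrt(5)/2     -sqrt(5)/2 - 1/2     0                          
  chi_4 (2d, j=2)            2             -sqrt(5)/2 - 1/2     -1/2 + sqrt(5)/2     0                          

Spot check: chi_1 (triv) on {s, sr, ..., sr^4} = 1.

Explanation: D_5 has order 2*5 = 10 with 4 conjugacy classes, hence 4 irreducibles. Sum of squared dims 1 + 1 + 4 + 4 = 10 = |G|. Linear characters come from the abelianisation; the 2-dimensional irreps have character r^k -> 2*cos(2*pi*j*k/5), reflections -> 0.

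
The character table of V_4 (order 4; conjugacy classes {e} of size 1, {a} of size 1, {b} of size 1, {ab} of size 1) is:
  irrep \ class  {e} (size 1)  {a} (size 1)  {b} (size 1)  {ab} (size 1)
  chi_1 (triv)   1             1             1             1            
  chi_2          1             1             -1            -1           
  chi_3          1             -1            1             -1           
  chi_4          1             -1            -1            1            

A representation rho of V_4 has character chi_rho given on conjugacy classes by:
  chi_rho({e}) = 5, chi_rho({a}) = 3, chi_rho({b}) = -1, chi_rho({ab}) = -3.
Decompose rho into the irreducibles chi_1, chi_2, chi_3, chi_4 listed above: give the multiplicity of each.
Multiplicities: chi_1: 1, chi_2: 3, chi_3: 1, chi_4: 0.

Details: Use <chi_rho, chi> = (1/|G|) sum_C |C| * chi_rho(C) * conj(chi(C)) with |G| = 4 for each irreducible chi in the table:
  <chi_rho, chi_1> = (1/4)[1*(5)*conj(1) + 1*(3)*conj(1) + 1*(-1)*conj(1) + 1*(-3)*conj(1)]
      = (1/4)[(5) + (3) + (-1) + (-3)] = 4/4 = 1
  <chi_rho, chi_2> = (1/4)[1*(5)*conj(1) + 1*(3)*conj(1) + 1*(-1)*conj(-1) + 1*(-3)*conj(-1)]
      = (1/4)[(5) + (3) + (1) + (3)] = 12/4 = 3
  <chi_rho, chi_3> = (1/4)[1*(5)*conj(1) + 1*(3)*conj(-1) + 1*(-1)*conj(1) + 1*(-3)*conj(-1)]
      = (1/4)[(5) + (-3) + (-1) + (3)] = 4/4 = 1
  <chi_rho, chi_4> = (1/4)[1*(5)*conj(1) + 1*(3)*conj(-1) + 1*(-1)*conj(-1) + 1*(-3)*conj(1)]
      = (1/4)[(5) + (-3) + (1) + (-3)] = 0/4 = 0
Dimension check: dim(rho) = sum (mult * dim) = 1*1 + 3*1 + 1*1 + 0*1 = 5 = chi_rho(e) = 5.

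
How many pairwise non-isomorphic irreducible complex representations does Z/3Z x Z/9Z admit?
27

Details: The number of irreducible complex representations of a finite group equals its number of conjugacy classes. Z/3Z x Z/9Z is abelian of order 27, so every element is its own conjugacy class: 27 classes, so Z/3Z x Z/9Z (order 27) has exactly 27 irreducible complex representations.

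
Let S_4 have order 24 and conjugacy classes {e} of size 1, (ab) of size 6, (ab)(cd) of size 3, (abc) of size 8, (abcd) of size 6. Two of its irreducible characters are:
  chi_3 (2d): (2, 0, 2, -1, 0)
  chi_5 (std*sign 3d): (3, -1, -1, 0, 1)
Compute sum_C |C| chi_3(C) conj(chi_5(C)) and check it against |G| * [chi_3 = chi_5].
Sum = 0; so <chi_3, chi_5> = 0 (distinct irreducibles are orthogonal).

Justification: Compute term by term over conjugacy classes (|C| * chi_3(C) * conj(chi_5(C))):
  1*(2)*conj(3) + 6*(0)*conj(-1) + 3*(2)*conj(-1) + 8*(-1)*conj(0) + 6*(0)*conj(1)
  = (6) + (0) + (-6) + (0) + (0)
  = 0.
Dividing by |G| = 24 gives 0/24 = 0, matching the row-orthogonality relation <chi_3, chi_5> = [chi_3 = chi_5].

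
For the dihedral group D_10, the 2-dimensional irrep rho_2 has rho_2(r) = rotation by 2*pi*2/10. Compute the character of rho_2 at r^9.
chi_{rho_2}(r^9) = 2*cos(2*pi*2*9/10) = -1/2 + sqrt(5)/2

Details: rho_2(r^9) is rotation by angle 2*pi*2*9/10, whose trace is 2*cos(2*pi*2*9/10) = -1/2 + sqrt(5)/2.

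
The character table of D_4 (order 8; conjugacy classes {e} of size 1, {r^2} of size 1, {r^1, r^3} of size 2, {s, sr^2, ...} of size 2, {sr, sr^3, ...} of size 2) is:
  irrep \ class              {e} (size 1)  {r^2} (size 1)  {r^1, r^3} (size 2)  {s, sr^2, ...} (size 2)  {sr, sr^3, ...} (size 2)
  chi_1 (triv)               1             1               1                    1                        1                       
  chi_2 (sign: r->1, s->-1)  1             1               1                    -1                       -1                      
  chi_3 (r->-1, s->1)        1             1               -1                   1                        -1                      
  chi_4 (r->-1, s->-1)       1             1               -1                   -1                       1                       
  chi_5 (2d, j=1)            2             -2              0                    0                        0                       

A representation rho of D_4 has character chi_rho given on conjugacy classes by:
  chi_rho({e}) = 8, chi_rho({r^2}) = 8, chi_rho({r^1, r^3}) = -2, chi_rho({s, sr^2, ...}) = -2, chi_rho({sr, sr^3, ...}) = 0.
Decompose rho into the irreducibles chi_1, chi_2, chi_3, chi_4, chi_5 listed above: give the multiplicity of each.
Multiplicities: chi_1: 1, chi_2: 2, chi_3: 2, chi_4: 3, chi_5: 0.

Working: Use <chi_rho, chi> = (1/|G|) sum_C |C| * chi_rho(C) * conj(chi(C)) with |G| = 8 for each irreducible chi in the table:
  <chi_rho, chi_1> = (1/8)[1*(8)*conj(1) + 1*(8)*conj(1) + 2*(-2)*conj(1) + 2*(-2)*conj(1) + 2*(0)*conj(1)]
      = (1/8)[(8) + (8) + (-4) + (-4) + (0)] = 8/8 = 1
  <chi_rho, chi_2> = (1/8)[1*(8)*conj(1) + 1*(8)*conj(1) + 2*(-2)*conj(1) + 2*(-2)*conj(-1) + 2*(0)*conj(-1)]
      = (1/8)[(8) + (8) + (-4) + (4) + (0)] = 16/8 = 2
  <chi_rho, chi_3> = (1/8)[1*(8)*conj(1) + 1*(8)*conj(1) + 2*(-2)*conj(-1) + 2*(-2)*conj(1) + 2*(0)*conj(-1)]
      = (1/8)[(8) + (8) + (4) + (-4) + (0)] = 16/8 = 2
  <chi_rho, chi_4> = (1/8)[1*(8)*conj(1) + 1*(8)*conj(1) + 2*(-2)*conj(-1) + 2*(-2)*conj(-1) + 2*(0)*conj(1)]
      = (1/8)[(8) + (8) + (4) + (4) + (0)] = 24/8 = 3
  <chi_rho, chi_5> = (1/8)[1*(8)*conj(2) + 1*(8)*conj(-2) + 2*(-2)*conj(0) + 2*(-2)*conj(0) + 2*(0)*conj(0)]
      = (1/8)[(16) + (-16) + (0) + (0) + (0)] = 0/8 = 0
Dimension check: dim(rho) = sum (mult * dim) = 1*1 + 2*1 + 2*1 + 3*1 + 0*2 = 8 = chi_rho(e) = 8.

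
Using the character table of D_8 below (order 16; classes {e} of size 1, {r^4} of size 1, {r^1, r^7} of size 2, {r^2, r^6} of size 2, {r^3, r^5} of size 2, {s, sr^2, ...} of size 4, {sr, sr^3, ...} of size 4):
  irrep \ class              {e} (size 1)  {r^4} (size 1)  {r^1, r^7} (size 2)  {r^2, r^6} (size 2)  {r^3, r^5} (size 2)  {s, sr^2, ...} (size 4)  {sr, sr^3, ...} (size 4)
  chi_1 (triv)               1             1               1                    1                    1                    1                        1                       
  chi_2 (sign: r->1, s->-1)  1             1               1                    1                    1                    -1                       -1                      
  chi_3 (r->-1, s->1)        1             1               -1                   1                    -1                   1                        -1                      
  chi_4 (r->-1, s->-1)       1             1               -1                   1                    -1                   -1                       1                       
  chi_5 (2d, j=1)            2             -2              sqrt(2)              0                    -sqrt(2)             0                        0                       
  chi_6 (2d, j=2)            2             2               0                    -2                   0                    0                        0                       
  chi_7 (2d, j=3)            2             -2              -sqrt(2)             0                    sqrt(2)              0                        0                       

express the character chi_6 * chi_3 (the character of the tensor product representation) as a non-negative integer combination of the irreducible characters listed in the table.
chi_6 tensor chi_3 = chi_6 (all other irreducibles have multiplicity 0).

Reasoning: The character of a tensor product is the pointwise product (chi_6 * chi_3)(C) = chi_6(C) * chi_3(C):
  {e}: (2)*(1), {r^4}: (2)*(1), {r^1, r^7}: (0)*(-1), {r^2, r^6}: (-2)*(1), {r^3, r^5}: (0)*(-1), {s, sr^2, ...}: (0)*(1), {sr, sr^3, ...}: (0)*(-1)
so (chi_6 * chi_3) takes values
  {e} -> 2, {r^4} -> 2, {r^1, r^7} -> 0, {r^2, r^6} -> -2, {r^3, r^5} -> 0, {s, sr^2, ...} -> 0, {sr, sr^3, ...} -> 0.
Now take the inner product of this character with each irreducible chi from the table, <chi_6*chi_3, chi> = (1/16) sum_C |C| (chi_6*chi_3)(C) conj(chi(C)):
  <chi_6*chi_3, chi_1> = (1/16)[1*(2)*conj(1) + 1*(2)*conj(1) + 2*(0)*conj(1) + 2*(-2)*conj(1) + 2*(0)*conj(1) + 4*(0)*conj(1) + 4*(0)*conj(1)]
      = (1/16)[(2) + (2) + (0) + (-4) + (0) + (0) + (0)] = 0/16 = 0
  <chi_6*chi_3, chi_2> = (1/16)[1*(2)*conj(1) + 1*(2)*conj(1) + 2*(0)*conj(1) + 2*(-2)*conj(1) + 2*(0)*conj(1) + 4*(0)*conj(-1) + 4*(0)*conj(-1)]
      = (1/16)[(2) + (2) + (0) + (-4) + (0) + (0) + (0)] = 0/16 = 0
  <chi_6*chi_3, chi_3> = (1/16)[1*(2)*conj(1) + 1*(2)*conj(1) + 2*(0)*conj(-1) + 2*(-2)*conj(1) + 2*(0)*conj(-1) + 4*(0)*conj(1) + 4*(0)*conj(-1)]
      = (1/16)[(2) + (2) + (0) + (-4) + (0) + (0) + (0)] = 0/16 = 0
  <chi_6*chi_3, chi_4> = (1/16)[1*(2)*conj(1) + 1*(2)*conj(1) + 2*(0)*conj(-1) + 2*(-2)*conj(1) + 2*(0)*conj(-1) + 4*(0)*conj(-1) + 4*(0)*conj(1)]
      = (1/16)[(2) + (2) + (0) + (-4) + (0) + (0) + (0)] = 0/16 = 0
  <chi_6*chi_3, chi_5> = (1/16)[1*(2)*conj(2) + 1*(2)*conj(-2) + 2*(0)*conj(sqrt(2)) + 2*(-2)*conj(0) + 2*(0)*conj(-sqrt(2)) + 4*(0)*conj(0) + 4*(0)*conj(0)]
      = (1/16)[(4) + (-4) + (0) + (0) + (0) + (0) + (0)] = 0/16 = 0
  <chi_6*chi_3, chi_6> = (1/16)[1*(2)*conj(2) + 1*(2)*conj(2) + 2*(0)*conj(0) + 2*(-2)*conj(-2) + 2*(0)*conj(0) + 4*(0)*conj(0) + 4*(0)*conj(0)]
      = (1/16)[(4) + (4) + (0) + (8) + (0) + (0) + (0)] = 16/16 = 1
  <chi_6*chi_3, chi_7> = (1/16)[1*(2)*conj(2) + 1*(2)*conj(-2) + 2*(0)*conj(-sqrt(2)) + 2*(-2)*conj(0) + 2*(0)*conj(sqrt(2)) + 4*(0)*conj(0) + 4*(0)*conj(0)]
      = (1/16)[(4) + (-4) + (0) + (0) + (0) + (0) + (0)] = 0/16 = 0
Hence the multiplicities are chi_6: 1. Dimension check: dim(chi_6)*dim(chi_3) = 2*1 = 2 and sum (mult * dim) = 1*2 = 2.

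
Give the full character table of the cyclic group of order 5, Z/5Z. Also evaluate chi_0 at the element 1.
Character table of Z/5Z (irreps indexed chi_0,...,chi_4 with chi_k(m) = zeta_5^(k*m), zeta_5 = exp(2*pi*i/5)):
  irrep \ class  {0} (size 1)  {1} (size 1)    {2} (size 1)    {3} (size 1)    {4} (size 1)  
  chi_0          1             1               1               1               1             
  chi_1          1             exp(2*I*pi/5)   exp(4*I*pi/5)   exp(-4*I*pi/5)  exp(-2*I*pi/5)
  chi_2          1             exp(4*I*pi/5)   exp(-2*I*pi/5)  exp(2*I*pi/5)   exp(-4*I*pi/5)
  chi_3          1             exp(-4*I*pi/5)  exp(2*I*pi/5)   exp(-2*I*pi/5)  exp(4*I*pi/5) 
  chi_4          1             exp(-2*I*pi/5)  exp(-4*I*pi/5)  exp(4*I*pi/5)   exp(2*I*pi/5) 

Spot check: chi_0(1) = zeta_5^(0*1) = zeta_5^0 = 1.

Details: Z/5Z is abelian, so all 5 irreducible complex representations are 1-dimensional. They are given by chi_k(m) = zeta_5^(k*m) for k = 0,...,4. Row orthogonality: sum_m chi_k(m) conj(chi_l(m)) = 5 * [k = l].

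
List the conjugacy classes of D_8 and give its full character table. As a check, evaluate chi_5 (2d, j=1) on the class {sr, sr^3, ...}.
Conjugacy classes: {e} of size 1, {r^4} of size 1, {r^1, r^7} of size 2, {r^2, r^6} of size 2, {r^3, r^5} of size 2, {s, sr^2, ...} of size 4, {sr, sr^3, ...} of size 4.
Character table:
  irrep \ class              {e} (size 1)  {r^4} (size 1)  {r^1, r^7} (size 2)  {r^2, r^6} (size 2)  {r^3, r^5} (size 2)  {s, sr^2, ...} (size 4)  {sr, sr^3, ...} (size 4)
  chi_1 (triv)               1             1               1                    1                    1                    1                        1                       
  chi_2 (sign: r->1, s->-1)  1             1               1                    1                    1                    -1                       -1                      
  chi_3 (r->-1, s->1)        1             1               -1                   1                    -1                   1                        -1                      
  chi_4 (r->-1, s->-1)       1             1               -1                   1                    -1                   -1                       1                       
  chi_5 (2d, j=1)            2             -2              sqrt(2)              0                    -sqrt(2)             0                        0                       
  chi_6 (2d, j=2)            2             2               0                    -2                   0                    0                        0                       
  chi_7 (2d, j=3)            2             -2              -sqrt(2)             0                    sqrt(2)              0                        0                       

Spot check: chi_5 (2d, j=1) on {sr, sr^3, ...} = 0.

Working: D_8 has order 2*8 = 16 with 7 conjugacy classes, hence 7 irreducibles. Sum of squared dims 1 + 1 + 1 + 1 + 4 + 4 + 4 = 16 = |G|. Linear characters come from the abelianisation; the 2-dimensional irreps have character r^k -> 2*cos(2*pi*j*k/8), reflections -> 0.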